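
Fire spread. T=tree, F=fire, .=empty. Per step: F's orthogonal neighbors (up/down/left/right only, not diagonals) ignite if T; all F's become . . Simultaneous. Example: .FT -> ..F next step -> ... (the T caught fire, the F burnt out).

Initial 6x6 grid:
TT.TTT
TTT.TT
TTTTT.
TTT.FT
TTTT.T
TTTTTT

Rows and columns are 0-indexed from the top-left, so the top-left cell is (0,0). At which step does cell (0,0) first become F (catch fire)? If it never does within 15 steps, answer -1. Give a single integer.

Step 1: cell (0,0)='T' (+2 fires, +1 burnt)
Step 2: cell (0,0)='T' (+3 fires, +2 burnt)
Step 3: cell (0,0)='T' (+4 fires, +3 burnt)
Step 4: cell (0,0)='T' (+6 fires, +4 burnt)
Step 5: cell (0,0)='T' (+5 fires, +6 burnt)
Step 6: cell (0,0)='T' (+6 fires, +5 burnt)
Step 7: cell (0,0)='F' (+3 fires, +6 burnt)
  -> target ignites at step 7
Step 8: cell (0,0)='.' (+1 fires, +3 burnt)
Step 9: cell (0,0)='.' (+0 fires, +1 burnt)
  fire out at step 9

7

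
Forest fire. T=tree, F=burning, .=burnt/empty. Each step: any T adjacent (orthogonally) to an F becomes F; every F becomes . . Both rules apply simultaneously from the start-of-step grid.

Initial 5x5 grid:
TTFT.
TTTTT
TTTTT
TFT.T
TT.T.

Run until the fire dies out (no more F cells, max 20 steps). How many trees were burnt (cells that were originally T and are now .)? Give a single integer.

Answer: 18

Derivation:
Step 1: +7 fires, +2 burnt (F count now 7)
Step 2: +6 fires, +7 burnt (F count now 6)
Step 3: +3 fires, +6 burnt (F count now 3)
Step 4: +1 fires, +3 burnt (F count now 1)
Step 5: +1 fires, +1 burnt (F count now 1)
Step 6: +0 fires, +1 burnt (F count now 0)
Fire out after step 6
Initially T: 19, now '.': 24
Total burnt (originally-T cells now '.'): 18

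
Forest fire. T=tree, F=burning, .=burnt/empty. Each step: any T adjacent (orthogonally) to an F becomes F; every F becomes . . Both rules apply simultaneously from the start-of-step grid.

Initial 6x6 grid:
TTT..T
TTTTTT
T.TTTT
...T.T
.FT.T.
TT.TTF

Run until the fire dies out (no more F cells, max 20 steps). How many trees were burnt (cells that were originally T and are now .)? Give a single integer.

Step 1: +3 fires, +2 burnt (F count now 3)
Step 2: +3 fires, +3 burnt (F count now 3)
Step 3: +0 fires, +3 burnt (F count now 0)
Fire out after step 3
Initially T: 23, now '.': 19
Total burnt (originally-T cells now '.'): 6

Answer: 6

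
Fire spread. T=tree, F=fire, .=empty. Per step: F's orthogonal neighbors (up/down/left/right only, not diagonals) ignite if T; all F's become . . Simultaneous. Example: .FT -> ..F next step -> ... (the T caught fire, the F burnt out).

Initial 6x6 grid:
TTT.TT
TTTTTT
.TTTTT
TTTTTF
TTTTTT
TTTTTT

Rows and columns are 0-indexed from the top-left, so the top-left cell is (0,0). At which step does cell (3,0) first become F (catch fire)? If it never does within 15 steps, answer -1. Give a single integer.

Step 1: cell (3,0)='T' (+3 fires, +1 burnt)
Step 2: cell (3,0)='T' (+5 fires, +3 burnt)
Step 3: cell (3,0)='T' (+6 fires, +5 burnt)
Step 4: cell (3,0)='T' (+6 fires, +6 burnt)
Step 5: cell (3,0)='F' (+5 fires, +6 burnt)
  -> target ignites at step 5
Step 6: cell (3,0)='.' (+4 fires, +5 burnt)
Step 7: cell (3,0)='.' (+3 fires, +4 burnt)
Step 8: cell (3,0)='.' (+1 fires, +3 burnt)
Step 9: cell (3,0)='.' (+0 fires, +1 burnt)
  fire out at step 9

5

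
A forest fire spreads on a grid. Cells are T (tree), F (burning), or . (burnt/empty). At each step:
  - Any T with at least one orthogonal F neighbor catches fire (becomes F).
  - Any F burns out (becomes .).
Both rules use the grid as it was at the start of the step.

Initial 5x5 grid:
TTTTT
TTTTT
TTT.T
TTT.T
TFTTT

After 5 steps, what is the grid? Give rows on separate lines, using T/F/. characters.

Step 1: 3 trees catch fire, 1 burn out
  TTTTT
  TTTTT
  TTT.T
  TFT.T
  F.FTT
Step 2: 4 trees catch fire, 3 burn out
  TTTTT
  TTTTT
  TFT.T
  F.F.T
  ...FT
Step 3: 4 trees catch fire, 4 burn out
  TTTTT
  TFTTT
  F.F.T
  ....T
  ....F
Step 4: 4 trees catch fire, 4 burn out
  TFTTT
  F.FTT
  ....T
  ....F
  .....
Step 5: 4 trees catch fire, 4 burn out
  F.FTT
  ...FT
  ....F
  .....
  .....

F.FTT
...FT
....F
.....
.....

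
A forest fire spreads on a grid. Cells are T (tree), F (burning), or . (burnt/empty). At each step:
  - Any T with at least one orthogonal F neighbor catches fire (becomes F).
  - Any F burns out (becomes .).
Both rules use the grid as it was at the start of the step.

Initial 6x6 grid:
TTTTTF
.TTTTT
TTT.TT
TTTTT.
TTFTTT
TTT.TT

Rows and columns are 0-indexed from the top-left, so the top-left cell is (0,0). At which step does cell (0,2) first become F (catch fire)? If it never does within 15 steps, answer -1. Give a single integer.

Step 1: cell (0,2)='T' (+6 fires, +2 burnt)
Step 2: cell (0,2)='T' (+9 fires, +6 burnt)
Step 3: cell (0,2)='F' (+10 fires, +9 burnt)
  -> target ignites at step 3
Step 4: cell (0,2)='.' (+4 fires, +10 burnt)
Step 5: cell (0,2)='.' (+1 fires, +4 burnt)
Step 6: cell (0,2)='.' (+0 fires, +1 burnt)
  fire out at step 6

3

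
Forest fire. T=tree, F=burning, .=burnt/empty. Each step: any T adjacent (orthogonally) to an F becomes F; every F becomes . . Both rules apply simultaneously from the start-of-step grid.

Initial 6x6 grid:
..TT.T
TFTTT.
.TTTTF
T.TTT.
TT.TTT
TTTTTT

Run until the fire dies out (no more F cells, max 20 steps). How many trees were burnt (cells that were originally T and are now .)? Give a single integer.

Step 1: +4 fires, +2 burnt (F count now 4)
Step 2: +6 fires, +4 burnt (F count now 6)
Step 3: +4 fires, +6 burnt (F count now 4)
Step 4: +3 fires, +4 burnt (F count now 3)
Step 5: +2 fires, +3 burnt (F count now 2)
Step 6: +1 fires, +2 burnt (F count now 1)
Step 7: +1 fires, +1 burnt (F count now 1)
Step 8: +2 fires, +1 burnt (F count now 2)
Step 9: +1 fires, +2 burnt (F count now 1)
Step 10: +1 fires, +1 burnt (F count now 1)
Step 11: +0 fires, +1 burnt (F count now 0)
Fire out after step 11
Initially T: 26, now '.': 35
Total burnt (originally-T cells now '.'): 25

Answer: 25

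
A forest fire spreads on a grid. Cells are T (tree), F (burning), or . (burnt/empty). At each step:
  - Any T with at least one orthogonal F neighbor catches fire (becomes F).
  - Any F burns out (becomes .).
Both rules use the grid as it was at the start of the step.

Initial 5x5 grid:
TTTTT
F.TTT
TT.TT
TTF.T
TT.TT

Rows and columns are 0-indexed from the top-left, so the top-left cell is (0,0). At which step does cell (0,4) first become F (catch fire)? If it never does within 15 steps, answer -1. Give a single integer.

Step 1: cell (0,4)='T' (+3 fires, +2 burnt)
Step 2: cell (0,4)='T' (+4 fires, +3 burnt)
Step 3: cell (0,4)='T' (+2 fires, +4 burnt)
Step 4: cell (0,4)='T' (+2 fires, +2 burnt)
Step 5: cell (0,4)='F' (+2 fires, +2 burnt)
  -> target ignites at step 5
Step 6: cell (0,4)='.' (+2 fires, +2 burnt)
Step 7: cell (0,4)='.' (+1 fires, +2 burnt)
Step 8: cell (0,4)='.' (+1 fires, +1 burnt)
Step 9: cell (0,4)='.' (+1 fires, +1 burnt)
Step 10: cell (0,4)='.' (+1 fires, +1 burnt)
Step 11: cell (0,4)='.' (+0 fires, +1 burnt)
  fire out at step 11

5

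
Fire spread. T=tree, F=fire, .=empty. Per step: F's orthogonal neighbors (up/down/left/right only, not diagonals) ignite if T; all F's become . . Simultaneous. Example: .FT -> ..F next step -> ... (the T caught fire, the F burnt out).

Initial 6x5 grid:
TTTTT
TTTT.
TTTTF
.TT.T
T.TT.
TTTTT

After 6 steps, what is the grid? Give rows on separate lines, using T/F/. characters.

Step 1: 2 trees catch fire, 1 burn out
  TTTTT
  TTTT.
  TTTF.
  .TT.F
  T.TT.
  TTTTT
Step 2: 2 trees catch fire, 2 burn out
  TTTTT
  TTTF.
  TTF..
  .TT..
  T.TT.
  TTTTT
Step 3: 4 trees catch fire, 2 burn out
  TTTFT
  TTF..
  TF...
  .TF..
  T.TT.
  TTTTT
Step 4: 6 trees catch fire, 4 burn out
  TTF.F
  TF...
  F....
  .F...
  T.FT.
  TTTTT
Step 5: 4 trees catch fire, 6 burn out
  TF...
  F....
  .....
  .....
  T..F.
  TTFTT
Step 6: 3 trees catch fire, 4 burn out
  F....
  .....
  .....
  .....
  T....
  TF.FT

F....
.....
.....
.....
T....
TF.FT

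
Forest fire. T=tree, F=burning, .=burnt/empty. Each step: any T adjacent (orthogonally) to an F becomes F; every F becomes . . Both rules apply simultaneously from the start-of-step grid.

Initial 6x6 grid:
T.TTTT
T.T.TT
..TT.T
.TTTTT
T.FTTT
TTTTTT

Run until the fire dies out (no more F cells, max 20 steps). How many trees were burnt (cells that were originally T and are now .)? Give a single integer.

Answer: 25

Derivation:
Step 1: +3 fires, +1 burnt (F count now 3)
Step 2: +6 fires, +3 burnt (F count now 6)
Step 3: +6 fires, +6 burnt (F count now 6)
Step 4: +4 fires, +6 burnt (F count now 4)
Step 5: +2 fires, +4 burnt (F count now 2)
Step 6: +2 fires, +2 burnt (F count now 2)
Step 7: +2 fires, +2 burnt (F count now 2)
Step 8: +0 fires, +2 burnt (F count now 0)
Fire out after step 8
Initially T: 27, now '.': 34
Total burnt (originally-T cells now '.'): 25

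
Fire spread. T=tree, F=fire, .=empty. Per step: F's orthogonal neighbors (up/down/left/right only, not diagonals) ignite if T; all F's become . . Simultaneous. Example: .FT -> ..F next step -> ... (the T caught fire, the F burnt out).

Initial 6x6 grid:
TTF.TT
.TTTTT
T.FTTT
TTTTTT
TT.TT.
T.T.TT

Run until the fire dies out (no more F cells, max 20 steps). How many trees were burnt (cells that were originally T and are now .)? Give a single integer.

Answer: 26

Derivation:
Step 1: +4 fires, +2 burnt (F count now 4)
Step 2: +6 fires, +4 burnt (F count now 6)
Step 3: +6 fires, +6 burnt (F count now 6)
Step 4: +6 fires, +6 burnt (F count now 6)
Step 5: +3 fires, +6 burnt (F count now 3)
Step 6: +1 fires, +3 burnt (F count now 1)
Step 7: +0 fires, +1 burnt (F count now 0)
Fire out after step 7
Initially T: 27, now '.': 35
Total burnt (originally-T cells now '.'): 26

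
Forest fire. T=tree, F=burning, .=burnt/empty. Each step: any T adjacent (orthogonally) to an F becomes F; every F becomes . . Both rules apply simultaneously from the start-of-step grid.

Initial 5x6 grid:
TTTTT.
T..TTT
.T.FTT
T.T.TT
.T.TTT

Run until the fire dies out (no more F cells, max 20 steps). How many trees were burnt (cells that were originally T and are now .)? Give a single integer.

Answer: 16

Derivation:
Step 1: +2 fires, +1 burnt (F count now 2)
Step 2: +4 fires, +2 burnt (F count now 4)
Step 3: +5 fires, +4 burnt (F count now 5)
Step 4: +3 fires, +5 burnt (F count now 3)
Step 5: +1 fires, +3 burnt (F count now 1)
Step 6: +1 fires, +1 burnt (F count now 1)
Step 7: +0 fires, +1 burnt (F count now 0)
Fire out after step 7
Initially T: 20, now '.': 26
Total burnt (originally-T cells now '.'): 16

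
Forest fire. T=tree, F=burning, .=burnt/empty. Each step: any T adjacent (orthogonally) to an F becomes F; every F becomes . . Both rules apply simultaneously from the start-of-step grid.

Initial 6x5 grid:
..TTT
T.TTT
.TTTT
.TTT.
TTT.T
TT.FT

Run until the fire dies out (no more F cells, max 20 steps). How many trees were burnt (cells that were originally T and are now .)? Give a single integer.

Step 1: +1 fires, +1 burnt (F count now 1)
Step 2: +1 fires, +1 burnt (F count now 1)
Step 3: +0 fires, +1 burnt (F count now 0)
Fire out after step 3
Initially T: 21, now '.': 11
Total burnt (originally-T cells now '.'): 2

Answer: 2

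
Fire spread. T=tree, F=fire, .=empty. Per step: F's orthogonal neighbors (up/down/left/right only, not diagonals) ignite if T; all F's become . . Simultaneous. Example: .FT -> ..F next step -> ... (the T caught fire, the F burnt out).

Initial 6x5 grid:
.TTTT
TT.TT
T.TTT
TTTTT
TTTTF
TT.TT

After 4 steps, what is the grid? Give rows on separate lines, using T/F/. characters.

Step 1: 3 trees catch fire, 1 burn out
  .TTTT
  TT.TT
  T.TTT
  TTTTF
  TTTF.
  TT.TF
Step 2: 4 trees catch fire, 3 burn out
  .TTTT
  TT.TT
  T.TTF
  TTTF.
  TTF..
  TT.F.
Step 3: 4 trees catch fire, 4 burn out
  .TTTT
  TT.TF
  T.TF.
  TTF..
  TF...
  TT...
Step 4: 6 trees catch fire, 4 burn out
  .TTTF
  TT.F.
  T.F..
  TF...
  F....
  TF...

.TTTF
TT.F.
T.F..
TF...
F....
TF...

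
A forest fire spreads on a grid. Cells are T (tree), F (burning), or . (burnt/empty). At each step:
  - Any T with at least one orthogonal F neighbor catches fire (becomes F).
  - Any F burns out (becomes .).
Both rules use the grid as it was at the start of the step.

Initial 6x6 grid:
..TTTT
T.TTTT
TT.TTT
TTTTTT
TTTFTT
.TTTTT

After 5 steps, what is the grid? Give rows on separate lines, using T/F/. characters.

Step 1: 4 trees catch fire, 1 burn out
  ..TTTT
  T.TTTT
  TT.TTT
  TTTFTT
  TTF.FT
  .TTFTT
Step 2: 7 trees catch fire, 4 burn out
  ..TTTT
  T.TTTT
  TT.FTT
  TTF.FT
  TF...F
  .TF.FT
Step 3: 7 trees catch fire, 7 burn out
  ..TTTT
  T.TFTT
  TT..FT
  TF...F
  F.....
  .F...F
Step 4: 6 trees catch fire, 7 burn out
  ..TFTT
  T.F.FT
  TF...F
  F.....
  ......
  ......
Step 5: 4 trees catch fire, 6 burn out
  ..F.FT
  T....F
  F.....
  ......
  ......
  ......

..F.FT
T....F
F.....
......
......
......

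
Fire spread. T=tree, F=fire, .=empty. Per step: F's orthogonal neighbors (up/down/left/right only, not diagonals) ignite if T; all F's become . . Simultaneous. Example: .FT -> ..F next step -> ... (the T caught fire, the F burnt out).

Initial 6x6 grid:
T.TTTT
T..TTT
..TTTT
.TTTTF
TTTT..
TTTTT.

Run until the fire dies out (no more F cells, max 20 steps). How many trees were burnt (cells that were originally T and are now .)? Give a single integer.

Answer: 24

Derivation:
Step 1: +2 fires, +1 burnt (F count now 2)
Step 2: +3 fires, +2 burnt (F count now 3)
Step 3: +5 fires, +3 burnt (F count now 5)
Step 4: +6 fires, +5 burnt (F count now 6)
Step 5: +4 fires, +6 burnt (F count now 4)
Step 6: +3 fires, +4 burnt (F count now 3)
Step 7: +1 fires, +3 burnt (F count now 1)
Step 8: +0 fires, +1 burnt (F count now 0)
Fire out after step 8
Initially T: 26, now '.': 34
Total burnt (originally-T cells now '.'): 24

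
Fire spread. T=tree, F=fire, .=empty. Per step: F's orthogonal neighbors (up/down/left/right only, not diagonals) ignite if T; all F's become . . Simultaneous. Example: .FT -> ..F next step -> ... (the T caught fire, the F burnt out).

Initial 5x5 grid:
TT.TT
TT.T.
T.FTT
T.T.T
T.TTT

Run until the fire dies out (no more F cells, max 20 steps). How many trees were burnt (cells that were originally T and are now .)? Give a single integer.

Step 1: +2 fires, +1 burnt (F count now 2)
Step 2: +3 fires, +2 burnt (F count now 3)
Step 3: +3 fires, +3 burnt (F count now 3)
Step 4: +2 fires, +3 burnt (F count now 2)
Step 5: +0 fires, +2 burnt (F count now 0)
Fire out after step 5
Initially T: 17, now '.': 18
Total burnt (originally-T cells now '.'): 10

Answer: 10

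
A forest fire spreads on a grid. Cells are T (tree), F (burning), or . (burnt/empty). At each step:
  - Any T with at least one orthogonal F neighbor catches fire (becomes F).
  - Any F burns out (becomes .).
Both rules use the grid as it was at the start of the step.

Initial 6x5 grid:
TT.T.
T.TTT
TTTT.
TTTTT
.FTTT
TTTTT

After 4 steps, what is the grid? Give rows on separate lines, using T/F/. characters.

Step 1: 3 trees catch fire, 1 burn out
  TT.T.
  T.TTT
  TTTT.
  TFTTT
  ..FTT
  TFTTT
Step 2: 6 trees catch fire, 3 burn out
  TT.T.
  T.TTT
  TFTT.
  F.FTT
  ...FT
  F.FTT
Step 3: 5 trees catch fire, 6 burn out
  TT.T.
  T.TTT
  F.FT.
  ...FT
  ....F
  ...FT
Step 4: 5 trees catch fire, 5 burn out
  TT.T.
  F.FTT
  ...F.
  ....F
  .....
  ....F

TT.T.
F.FTT
...F.
....F
.....
....F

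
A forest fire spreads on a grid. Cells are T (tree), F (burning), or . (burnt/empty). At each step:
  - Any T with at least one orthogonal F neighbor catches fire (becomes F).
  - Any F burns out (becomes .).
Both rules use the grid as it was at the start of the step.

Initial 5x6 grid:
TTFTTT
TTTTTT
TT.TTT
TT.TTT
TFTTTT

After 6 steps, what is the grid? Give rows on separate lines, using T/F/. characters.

Step 1: 6 trees catch fire, 2 burn out
  TF.FTT
  TTFTTT
  TT.TTT
  TF.TTT
  F.FTTT
Step 2: 7 trees catch fire, 6 burn out
  F...FT
  TF.FTT
  TF.TTT
  F..TTT
  ...FTT
Step 3: 7 trees catch fire, 7 burn out
  .....F
  F...FT
  F..FTT
  ...FTT
  ....FT
Step 4: 4 trees catch fire, 7 burn out
  ......
  .....F
  ....FT
  ....FT
  .....F
Step 5: 2 trees catch fire, 4 burn out
  ......
  ......
  .....F
  .....F
  ......
Step 6: 0 trees catch fire, 2 burn out
  ......
  ......
  ......
  ......
  ......

......
......
......
......
......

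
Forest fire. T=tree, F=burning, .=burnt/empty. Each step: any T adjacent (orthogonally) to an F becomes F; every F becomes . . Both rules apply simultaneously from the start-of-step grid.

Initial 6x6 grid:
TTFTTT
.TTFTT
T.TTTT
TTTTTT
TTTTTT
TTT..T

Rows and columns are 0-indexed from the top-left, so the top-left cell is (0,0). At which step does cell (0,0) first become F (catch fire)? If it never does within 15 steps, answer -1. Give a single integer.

Step 1: cell (0,0)='T' (+5 fires, +2 burnt)
Step 2: cell (0,0)='F' (+7 fires, +5 burnt)
  -> target ignites at step 2
Step 3: cell (0,0)='.' (+5 fires, +7 burnt)
Step 4: cell (0,0)='.' (+4 fires, +5 burnt)
Step 5: cell (0,0)='.' (+4 fires, +4 burnt)
Step 6: cell (0,0)='.' (+4 fires, +4 burnt)
Step 7: cell (0,0)='.' (+1 fires, +4 burnt)
Step 8: cell (0,0)='.' (+0 fires, +1 burnt)
  fire out at step 8

2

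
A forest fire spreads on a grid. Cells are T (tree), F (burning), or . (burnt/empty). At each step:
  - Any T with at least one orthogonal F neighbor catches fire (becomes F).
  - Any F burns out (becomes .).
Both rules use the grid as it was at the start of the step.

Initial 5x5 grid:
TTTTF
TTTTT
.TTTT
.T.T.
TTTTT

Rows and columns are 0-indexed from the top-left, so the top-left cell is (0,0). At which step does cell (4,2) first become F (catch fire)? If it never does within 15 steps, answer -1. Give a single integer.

Step 1: cell (4,2)='T' (+2 fires, +1 burnt)
Step 2: cell (4,2)='T' (+3 fires, +2 burnt)
Step 3: cell (4,2)='T' (+3 fires, +3 burnt)
Step 4: cell (4,2)='T' (+4 fires, +3 burnt)
Step 5: cell (4,2)='T' (+3 fires, +4 burnt)
Step 6: cell (4,2)='F' (+3 fires, +3 burnt)
  -> target ignites at step 6
Step 7: cell (4,2)='.' (+1 fires, +3 burnt)
Step 8: cell (4,2)='.' (+1 fires, +1 burnt)
Step 9: cell (4,2)='.' (+0 fires, +1 burnt)
  fire out at step 9

6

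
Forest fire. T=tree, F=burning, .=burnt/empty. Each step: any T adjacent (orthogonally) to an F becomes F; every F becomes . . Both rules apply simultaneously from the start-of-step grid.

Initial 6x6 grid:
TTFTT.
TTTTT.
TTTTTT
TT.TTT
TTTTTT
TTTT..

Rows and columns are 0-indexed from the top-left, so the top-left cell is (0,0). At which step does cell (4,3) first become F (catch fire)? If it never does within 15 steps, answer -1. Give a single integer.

Step 1: cell (4,3)='T' (+3 fires, +1 burnt)
Step 2: cell (4,3)='T' (+5 fires, +3 burnt)
Step 3: cell (4,3)='T' (+4 fires, +5 burnt)
Step 4: cell (4,3)='T' (+4 fires, +4 burnt)
Step 5: cell (4,3)='F' (+5 fires, +4 burnt)
  -> target ignites at step 5
Step 6: cell (4,3)='.' (+6 fires, +5 burnt)
Step 7: cell (4,3)='.' (+3 fires, +6 burnt)
Step 8: cell (4,3)='.' (+0 fires, +3 burnt)
  fire out at step 8

5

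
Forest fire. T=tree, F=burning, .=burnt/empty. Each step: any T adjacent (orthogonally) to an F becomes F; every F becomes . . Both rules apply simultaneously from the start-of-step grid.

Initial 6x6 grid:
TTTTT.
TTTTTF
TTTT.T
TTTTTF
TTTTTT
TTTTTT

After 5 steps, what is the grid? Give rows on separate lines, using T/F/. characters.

Step 1: 4 trees catch fire, 2 burn out
  TTTTT.
  TTTTF.
  TTTT.F
  TTTTF.
  TTTTTF
  TTTTTT
Step 2: 5 trees catch fire, 4 burn out
  TTTTF.
  TTTF..
  TTTT..
  TTTF..
  TTTTF.
  TTTTTF
Step 3: 6 trees catch fire, 5 burn out
  TTTF..
  TTF...
  TTTF..
  TTF...
  TTTF..
  TTTTF.
Step 4: 6 trees catch fire, 6 burn out
  TTF...
  TF....
  TTF...
  TF....
  TTF...
  TTTF..
Step 5: 6 trees catch fire, 6 burn out
  TF....
  F.....
  TF....
  F.....
  TF....
  TTF...

TF....
F.....
TF....
F.....
TF....
TTF...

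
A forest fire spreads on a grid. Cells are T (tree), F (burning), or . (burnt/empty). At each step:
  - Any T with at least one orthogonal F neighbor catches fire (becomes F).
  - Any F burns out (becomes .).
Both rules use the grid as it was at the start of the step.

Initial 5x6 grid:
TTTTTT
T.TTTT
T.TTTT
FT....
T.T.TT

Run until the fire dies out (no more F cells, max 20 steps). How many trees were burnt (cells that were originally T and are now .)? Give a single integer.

Answer: 18

Derivation:
Step 1: +3 fires, +1 burnt (F count now 3)
Step 2: +1 fires, +3 burnt (F count now 1)
Step 3: +1 fires, +1 burnt (F count now 1)
Step 4: +1 fires, +1 burnt (F count now 1)
Step 5: +1 fires, +1 burnt (F count now 1)
Step 6: +2 fires, +1 burnt (F count now 2)
Step 7: +3 fires, +2 burnt (F count now 3)
Step 8: +3 fires, +3 burnt (F count now 3)
Step 9: +2 fires, +3 burnt (F count now 2)
Step 10: +1 fires, +2 burnt (F count now 1)
Step 11: +0 fires, +1 burnt (F count now 0)
Fire out after step 11
Initially T: 21, now '.': 27
Total burnt (originally-T cells now '.'): 18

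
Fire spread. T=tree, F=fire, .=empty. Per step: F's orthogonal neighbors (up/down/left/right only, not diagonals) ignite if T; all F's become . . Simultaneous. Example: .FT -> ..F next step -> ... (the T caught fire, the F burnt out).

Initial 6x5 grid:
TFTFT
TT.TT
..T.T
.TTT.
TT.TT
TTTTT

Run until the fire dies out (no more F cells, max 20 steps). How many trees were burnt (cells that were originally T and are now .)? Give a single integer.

Step 1: +5 fires, +2 burnt (F count now 5)
Step 2: +2 fires, +5 burnt (F count now 2)
Step 3: +1 fires, +2 burnt (F count now 1)
Step 4: +0 fires, +1 burnt (F count now 0)
Fire out after step 4
Initially T: 21, now '.': 17
Total burnt (originally-T cells now '.'): 8

Answer: 8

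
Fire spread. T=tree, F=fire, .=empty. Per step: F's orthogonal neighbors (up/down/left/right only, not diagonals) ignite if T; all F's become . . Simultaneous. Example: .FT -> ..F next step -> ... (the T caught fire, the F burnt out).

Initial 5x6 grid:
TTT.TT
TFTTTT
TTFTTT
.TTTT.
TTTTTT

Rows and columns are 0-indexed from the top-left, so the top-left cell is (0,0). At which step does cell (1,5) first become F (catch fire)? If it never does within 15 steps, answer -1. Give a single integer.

Step 1: cell (1,5)='T' (+6 fires, +2 burnt)
Step 2: cell (1,5)='T' (+8 fires, +6 burnt)
Step 3: cell (1,5)='T' (+5 fires, +8 burnt)
Step 4: cell (1,5)='F' (+4 fires, +5 burnt)
  -> target ignites at step 4
Step 5: cell (1,5)='.' (+2 fires, +4 burnt)
Step 6: cell (1,5)='.' (+0 fires, +2 burnt)
  fire out at step 6

4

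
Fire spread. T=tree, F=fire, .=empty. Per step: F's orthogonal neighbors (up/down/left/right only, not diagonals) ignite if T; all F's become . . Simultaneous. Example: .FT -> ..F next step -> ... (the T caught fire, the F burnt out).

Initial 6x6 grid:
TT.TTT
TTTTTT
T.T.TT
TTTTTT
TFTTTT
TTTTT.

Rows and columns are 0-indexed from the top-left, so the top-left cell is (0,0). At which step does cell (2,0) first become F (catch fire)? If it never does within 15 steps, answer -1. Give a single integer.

Step 1: cell (2,0)='T' (+4 fires, +1 burnt)
Step 2: cell (2,0)='T' (+5 fires, +4 burnt)
Step 3: cell (2,0)='F' (+5 fires, +5 burnt)
  -> target ignites at step 3
Step 4: cell (2,0)='.' (+5 fires, +5 burnt)
Step 5: cell (2,0)='.' (+5 fires, +5 burnt)
Step 6: cell (2,0)='.' (+4 fires, +5 burnt)
Step 7: cell (2,0)='.' (+2 fires, +4 burnt)
Step 8: cell (2,0)='.' (+1 fires, +2 burnt)
Step 9: cell (2,0)='.' (+0 fires, +1 burnt)
  fire out at step 9

3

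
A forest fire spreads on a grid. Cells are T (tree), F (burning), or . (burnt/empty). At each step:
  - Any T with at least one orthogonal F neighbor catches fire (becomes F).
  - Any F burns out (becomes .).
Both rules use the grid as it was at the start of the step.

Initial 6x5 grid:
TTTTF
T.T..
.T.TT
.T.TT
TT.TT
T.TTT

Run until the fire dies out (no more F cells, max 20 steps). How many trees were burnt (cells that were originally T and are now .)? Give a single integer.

Step 1: +1 fires, +1 burnt (F count now 1)
Step 2: +1 fires, +1 burnt (F count now 1)
Step 3: +2 fires, +1 burnt (F count now 2)
Step 4: +1 fires, +2 burnt (F count now 1)
Step 5: +1 fires, +1 burnt (F count now 1)
Step 6: +0 fires, +1 burnt (F count now 0)
Fire out after step 6
Initially T: 20, now '.': 16
Total burnt (originally-T cells now '.'): 6

Answer: 6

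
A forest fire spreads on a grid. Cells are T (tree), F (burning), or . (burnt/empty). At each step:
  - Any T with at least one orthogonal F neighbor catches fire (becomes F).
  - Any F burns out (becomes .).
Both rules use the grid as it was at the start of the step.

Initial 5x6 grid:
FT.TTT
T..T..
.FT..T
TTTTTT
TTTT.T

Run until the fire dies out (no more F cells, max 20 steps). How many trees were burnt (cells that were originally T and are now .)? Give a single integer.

Answer: 15

Derivation:
Step 1: +4 fires, +2 burnt (F count now 4)
Step 2: +3 fires, +4 burnt (F count now 3)
Step 3: +3 fires, +3 burnt (F count now 3)
Step 4: +2 fires, +3 burnt (F count now 2)
Step 5: +1 fires, +2 burnt (F count now 1)
Step 6: +2 fires, +1 burnt (F count now 2)
Step 7: +0 fires, +2 burnt (F count now 0)
Fire out after step 7
Initially T: 19, now '.': 26
Total burnt (originally-T cells now '.'): 15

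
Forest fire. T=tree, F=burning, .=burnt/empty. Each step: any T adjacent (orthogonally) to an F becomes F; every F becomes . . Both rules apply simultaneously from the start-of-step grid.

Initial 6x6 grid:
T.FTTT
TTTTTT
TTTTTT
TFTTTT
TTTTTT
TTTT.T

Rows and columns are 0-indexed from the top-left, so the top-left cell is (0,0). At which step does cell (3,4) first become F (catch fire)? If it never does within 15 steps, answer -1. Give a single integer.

Step 1: cell (3,4)='T' (+6 fires, +2 burnt)
Step 2: cell (3,4)='T' (+9 fires, +6 burnt)
Step 3: cell (3,4)='F' (+8 fires, +9 burnt)
  -> target ignites at step 3
Step 4: cell (3,4)='.' (+6 fires, +8 burnt)
Step 5: cell (3,4)='.' (+2 fires, +6 burnt)
Step 6: cell (3,4)='.' (+1 fires, +2 burnt)
Step 7: cell (3,4)='.' (+0 fires, +1 burnt)
  fire out at step 7

3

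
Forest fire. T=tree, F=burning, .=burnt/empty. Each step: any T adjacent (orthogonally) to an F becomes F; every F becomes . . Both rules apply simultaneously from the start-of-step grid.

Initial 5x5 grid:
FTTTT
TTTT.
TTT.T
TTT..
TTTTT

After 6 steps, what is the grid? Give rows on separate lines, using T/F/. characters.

Step 1: 2 trees catch fire, 1 burn out
  .FTTT
  FTTT.
  TTT.T
  TTT..
  TTTTT
Step 2: 3 trees catch fire, 2 burn out
  ..FTT
  .FTT.
  FTT.T
  TTT..
  TTTTT
Step 3: 4 trees catch fire, 3 burn out
  ...FT
  ..FT.
  .FT.T
  FTT..
  TTTTT
Step 4: 5 trees catch fire, 4 burn out
  ....F
  ...F.
  ..F.T
  .FT..
  FTTTT
Step 5: 2 trees catch fire, 5 burn out
  .....
  .....
  ....T
  ..F..
  .FTTT
Step 6: 1 trees catch fire, 2 burn out
  .....
  .....
  ....T
  .....
  ..FTT

.....
.....
....T
.....
..FTT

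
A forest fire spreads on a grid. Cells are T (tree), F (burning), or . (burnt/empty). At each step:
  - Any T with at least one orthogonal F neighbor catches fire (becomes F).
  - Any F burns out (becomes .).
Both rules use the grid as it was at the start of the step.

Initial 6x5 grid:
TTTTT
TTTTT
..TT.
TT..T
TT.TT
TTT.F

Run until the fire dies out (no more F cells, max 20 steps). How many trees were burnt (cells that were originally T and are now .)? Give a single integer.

Step 1: +1 fires, +1 burnt (F count now 1)
Step 2: +2 fires, +1 burnt (F count now 2)
Step 3: +0 fires, +2 burnt (F count now 0)
Fire out after step 3
Initially T: 22, now '.': 11
Total burnt (originally-T cells now '.'): 3

Answer: 3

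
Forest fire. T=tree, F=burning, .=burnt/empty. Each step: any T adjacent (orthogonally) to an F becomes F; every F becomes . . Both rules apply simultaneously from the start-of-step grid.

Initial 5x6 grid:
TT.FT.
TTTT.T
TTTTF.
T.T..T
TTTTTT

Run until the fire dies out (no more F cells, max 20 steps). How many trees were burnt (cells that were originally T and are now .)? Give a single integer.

Step 1: +3 fires, +2 burnt (F count now 3)
Step 2: +2 fires, +3 burnt (F count now 2)
Step 3: +3 fires, +2 burnt (F count now 3)
Step 4: +4 fires, +3 burnt (F count now 4)
Step 5: +4 fires, +4 burnt (F count now 4)
Step 6: +2 fires, +4 burnt (F count now 2)
Step 7: +1 fires, +2 burnt (F count now 1)
Step 8: +1 fires, +1 burnt (F count now 1)
Step 9: +0 fires, +1 burnt (F count now 0)
Fire out after step 9
Initially T: 21, now '.': 29
Total burnt (originally-T cells now '.'): 20

Answer: 20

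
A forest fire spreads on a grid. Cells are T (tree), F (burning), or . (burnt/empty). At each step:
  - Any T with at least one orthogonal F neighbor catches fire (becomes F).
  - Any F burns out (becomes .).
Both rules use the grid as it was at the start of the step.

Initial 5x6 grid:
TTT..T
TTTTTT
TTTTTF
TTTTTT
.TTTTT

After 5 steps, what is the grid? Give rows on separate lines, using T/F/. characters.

Step 1: 3 trees catch fire, 1 burn out
  TTT..T
  TTTTTF
  TTTTF.
  TTTTTF
  .TTTTT
Step 2: 5 trees catch fire, 3 burn out
  TTT..F
  TTTTF.
  TTTF..
  TTTTF.
  .TTTTF
Step 3: 4 trees catch fire, 5 burn out
  TTT...
  TTTF..
  TTF...
  TTTF..
  .TTTF.
Step 4: 4 trees catch fire, 4 burn out
  TTT...
  TTF...
  TF....
  TTF...
  .TTF..
Step 5: 5 trees catch fire, 4 burn out
  TTF...
  TF....
  F.....
  TF....
  .TF...

TTF...
TF....
F.....
TF....
.TF...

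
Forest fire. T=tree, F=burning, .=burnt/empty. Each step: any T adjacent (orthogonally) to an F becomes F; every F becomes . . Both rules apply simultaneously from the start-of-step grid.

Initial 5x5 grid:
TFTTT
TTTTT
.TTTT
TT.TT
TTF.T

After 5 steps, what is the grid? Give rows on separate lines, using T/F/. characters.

Step 1: 4 trees catch fire, 2 burn out
  F.FTT
  TFTTT
  .TTTT
  TT.TT
  TF..T
Step 2: 6 trees catch fire, 4 burn out
  ...FT
  F.FTT
  .FTTT
  TF.TT
  F...T
Step 3: 4 trees catch fire, 6 burn out
  ....F
  ...FT
  ..FTT
  F..TT
  ....T
Step 4: 2 trees catch fire, 4 burn out
  .....
  ....F
  ...FT
  ...TT
  ....T
Step 5: 2 trees catch fire, 2 burn out
  .....
  .....
  ....F
  ...FT
  ....T

.....
.....
....F
...FT
....T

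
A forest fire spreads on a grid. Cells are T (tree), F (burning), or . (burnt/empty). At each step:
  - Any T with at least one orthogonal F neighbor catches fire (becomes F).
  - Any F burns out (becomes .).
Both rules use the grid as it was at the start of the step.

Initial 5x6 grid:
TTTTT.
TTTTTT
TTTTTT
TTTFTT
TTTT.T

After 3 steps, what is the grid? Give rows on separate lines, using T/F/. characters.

Step 1: 4 trees catch fire, 1 burn out
  TTTTT.
  TTTTTT
  TTTFTT
  TTF.FT
  TTTF.T
Step 2: 6 trees catch fire, 4 burn out
  TTTTT.
  TTTFTT
  TTF.FT
  TF...F
  TTF..T
Step 3: 8 trees catch fire, 6 burn out
  TTTFT.
  TTF.FT
  TF...F
  F.....
  TF...F

TTTFT.
TTF.FT
TF...F
F.....
TF...F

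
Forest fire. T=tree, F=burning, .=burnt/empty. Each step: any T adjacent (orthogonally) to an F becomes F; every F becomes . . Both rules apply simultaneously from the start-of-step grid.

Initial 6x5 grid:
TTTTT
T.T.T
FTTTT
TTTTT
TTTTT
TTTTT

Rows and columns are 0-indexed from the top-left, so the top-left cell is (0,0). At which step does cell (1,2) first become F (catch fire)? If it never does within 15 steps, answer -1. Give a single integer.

Step 1: cell (1,2)='T' (+3 fires, +1 burnt)
Step 2: cell (1,2)='T' (+4 fires, +3 burnt)
Step 3: cell (1,2)='F' (+6 fires, +4 burnt)
  -> target ignites at step 3
Step 4: cell (1,2)='.' (+5 fires, +6 burnt)
Step 5: cell (1,2)='.' (+5 fires, +5 burnt)
Step 6: cell (1,2)='.' (+3 fires, +5 burnt)
Step 7: cell (1,2)='.' (+1 fires, +3 burnt)
Step 8: cell (1,2)='.' (+0 fires, +1 burnt)
  fire out at step 8

3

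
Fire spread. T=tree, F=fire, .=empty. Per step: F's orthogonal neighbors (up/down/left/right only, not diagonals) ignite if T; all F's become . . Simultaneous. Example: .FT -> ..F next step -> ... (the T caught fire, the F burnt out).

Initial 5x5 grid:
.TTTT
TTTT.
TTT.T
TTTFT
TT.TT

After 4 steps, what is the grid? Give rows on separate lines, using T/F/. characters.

Step 1: 3 trees catch fire, 1 burn out
  .TTTT
  TTTT.
  TTT.T
  TTF.F
  TT.FT
Step 2: 4 trees catch fire, 3 burn out
  .TTTT
  TTTT.
  TTF.F
  TF...
  TT..F
Step 3: 4 trees catch fire, 4 burn out
  .TTTT
  TTFT.
  TF...
  F....
  TF...
Step 4: 5 trees catch fire, 4 burn out
  .TFTT
  TF.F.
  F....
  .....
  F....

.TFTT
TF.F.
F....
.....
F....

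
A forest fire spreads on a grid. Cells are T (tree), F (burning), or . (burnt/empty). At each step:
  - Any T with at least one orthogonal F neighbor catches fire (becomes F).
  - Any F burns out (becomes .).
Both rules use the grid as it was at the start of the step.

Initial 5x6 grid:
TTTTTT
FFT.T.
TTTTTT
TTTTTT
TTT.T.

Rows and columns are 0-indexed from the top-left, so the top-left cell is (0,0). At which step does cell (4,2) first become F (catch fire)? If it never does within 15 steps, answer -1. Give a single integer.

Step 1: cell (4,2)='T' (+5 fires, +2 burnt)
Step 2: cell (4,2)='T' (+4 fires, +5 burnt)
Step 3: cell (4,2)='T' (+5 fires, +4 burnt)
Step 4: cell (4,2)='F' (+4 fires, +5 burnt)
  -> target ignites at step 4
Step 5: cell (4,2)='.' (+4 fires, +4 burnt)
Step 6: cell (4,2)='.' (+2 fires, +4 burnt)
Step 7: cell (4,2)='.' (+0 fires, +2 burnt)
  fire out at step 7

4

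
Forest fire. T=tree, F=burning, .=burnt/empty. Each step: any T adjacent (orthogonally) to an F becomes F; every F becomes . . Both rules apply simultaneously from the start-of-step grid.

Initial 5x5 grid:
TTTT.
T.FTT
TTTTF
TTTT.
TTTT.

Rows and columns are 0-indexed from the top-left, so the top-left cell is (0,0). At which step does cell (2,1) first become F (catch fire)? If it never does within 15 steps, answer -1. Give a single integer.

Step 1: cell (2,1)='T' (+5 fires, +2 burnt)
Step 2: cell (2,1)='F' (+5 fires, +5 burnt)
  -> target ignites at step 2
Step 3: cell (2,1)='.' (+5 fires, +5 burnt)
Step 4: cell (2,1)='.' (+3 fires, +5 burnt)
Step 5: cell (2,1)='.' (+1 fires, +3 burnt)
Step 6: cell (2,1)='.' (+0 fires, +1 burnt)
  fire out at step 6

2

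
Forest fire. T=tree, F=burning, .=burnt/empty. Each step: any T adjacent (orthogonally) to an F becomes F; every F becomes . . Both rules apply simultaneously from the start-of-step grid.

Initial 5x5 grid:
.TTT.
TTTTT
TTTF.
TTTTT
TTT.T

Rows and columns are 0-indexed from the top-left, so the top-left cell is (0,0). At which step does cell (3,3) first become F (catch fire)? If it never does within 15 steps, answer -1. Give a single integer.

Step 1: cell (3,3)='F' (+3 fires, +1 burnt)
  -> target ignites at step 1
Step 2: cell (3,3)='.' (+6 fires, +3 burnt)
Step 3: cell (3,3)='.' (+6 fires, +6 burnt)
Step 4: cell (3,3)='.' (+4 fires, +6 burnt)
Step 5: cell (3,3)='.' (+1 fires, +4 burnt)
Step 6: cell (3,3)='.' (+0 fires, +1 burnt)
  fire out at step 6

1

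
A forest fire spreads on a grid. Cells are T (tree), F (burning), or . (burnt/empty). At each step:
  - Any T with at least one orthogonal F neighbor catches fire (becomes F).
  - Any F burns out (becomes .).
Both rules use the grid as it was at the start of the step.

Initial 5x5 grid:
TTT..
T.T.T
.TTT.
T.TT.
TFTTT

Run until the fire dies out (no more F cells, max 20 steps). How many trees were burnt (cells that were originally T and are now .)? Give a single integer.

Answer: 15

Derivation:
Step 1: +2 fires, +1 burnt (F count now 2)
Step 2: +3 fires, +2 burnt (F count now 3)
Step 3: +3 fires, +3 burnt (F count now 3)
Step 4: +3 fires, +3 burnt (F count now 3)
Step 5: +1 fires, +3 burnt (F count now 1)
Step 6: +1 fires, +1 burnt (F count now 1)
Step 7: +1 fires, +1 burnt (F count now 1)
Step 8: +1 fires, +1 burnt (F count now 1)
Step 9: +0 fires, +1 burnt (F count now 0)
Fire out after step 9
Initially T: 16, now '.': 24
Total burnt (originally-T cells now '.'): 15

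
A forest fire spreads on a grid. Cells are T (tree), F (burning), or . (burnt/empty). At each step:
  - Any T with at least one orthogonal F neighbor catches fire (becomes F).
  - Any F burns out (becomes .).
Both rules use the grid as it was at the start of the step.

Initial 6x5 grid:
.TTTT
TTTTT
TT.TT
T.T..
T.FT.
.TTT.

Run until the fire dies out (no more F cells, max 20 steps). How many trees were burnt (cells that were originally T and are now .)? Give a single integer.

Step 1: +3 fires, +1 burnt (F count now 3)
Step 2: +2 fires, +3 burnt (F count now 2)
Step 3: +0 fires, +2 burnt (F count now 0)
Fire out after step 3
Initially T: 20, now '.': 15
Total burnt (originally-T cells now '.'): 5

Answer: 5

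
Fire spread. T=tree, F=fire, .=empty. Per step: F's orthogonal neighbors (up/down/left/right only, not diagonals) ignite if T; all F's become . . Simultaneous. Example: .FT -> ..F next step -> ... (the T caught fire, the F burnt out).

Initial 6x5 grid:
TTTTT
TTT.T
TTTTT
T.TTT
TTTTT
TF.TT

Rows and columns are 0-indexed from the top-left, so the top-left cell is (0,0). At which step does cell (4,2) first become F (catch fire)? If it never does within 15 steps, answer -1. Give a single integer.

Step 1: cell (4,2)='T' (+2 fires, +1 burnt)
Step 2: cell (4,2)='F' (+2 fires, +2 burnt)
  -> target ignites at step 2
Step 3: cell (4,2)='.' (+3 fires, +2 burnt)
Step 4: cell (4,2)='.' (+5 fires, +3 burnt)
Step 5: cell (4,2)='.' (+6 fires, +5 burnt)
Step 6: cell (4,2)='.' (+4 fires, +6 burnt)
Step 7: cell (4,2)='.' (+3 fires, +4 burnt)
Step 8: cell (4,2)='.' (+1 fires, +3 burnt)
Step 9: cell (4,2)='.' (+0 fires, +1 burnt)
  fire out at step 9

2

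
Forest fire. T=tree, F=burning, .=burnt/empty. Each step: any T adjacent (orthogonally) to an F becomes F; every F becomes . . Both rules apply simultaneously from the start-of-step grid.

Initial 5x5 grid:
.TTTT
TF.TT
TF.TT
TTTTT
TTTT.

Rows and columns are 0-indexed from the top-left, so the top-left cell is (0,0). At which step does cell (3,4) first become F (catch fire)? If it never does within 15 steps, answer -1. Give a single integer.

Step 1: cell (3,4)='T' (+4 fires, +2 burnt)
Step 2: cell (3,4)='T' (+4 fires, +4 burnt)
Step 3: cell (3,4)='T' (+4 fires, +4 burnt)
Step 4: cell (3,4)='F' (+5 fires, +4 burnt)
  -> target ignites at step 4
Step 5: cell (3,4)='.' (+2 fires, +5 burnt)
Step 6: cell (3,4)='.' (+0 fires, +2 burnt)
  fire out at step 6

4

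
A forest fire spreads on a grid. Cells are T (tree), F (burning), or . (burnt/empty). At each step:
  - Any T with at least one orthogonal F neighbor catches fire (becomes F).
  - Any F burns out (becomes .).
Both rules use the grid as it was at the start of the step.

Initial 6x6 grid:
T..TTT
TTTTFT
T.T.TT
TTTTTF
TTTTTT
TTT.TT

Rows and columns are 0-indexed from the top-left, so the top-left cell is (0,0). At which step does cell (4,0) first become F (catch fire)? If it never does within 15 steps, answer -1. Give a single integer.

Step 1: cell (4,0)='T' (+7 fires, +2 burnt)
Step 2: cell (4,0)='T' (+6 fires, +7 burnt)
Step 3: cell (4,0)='T' (+5 fires, +6 burnt)
Step 4: cell (4,0)='T' (+3 fires, +5 burnt)
Step 5: cell (4,0)='T' (+5 fires, +3 burnt)
Step 6: cell (4,0)='F' (+2 fires, +5 burnt)
  -> target ignites at step 6
Step 7: cell (4,0)='.' (+1 fires, +2 burnt)
Step 8: cell (4,0)='.' (+0 fires, +1 burnt)
  fire out at step 8

6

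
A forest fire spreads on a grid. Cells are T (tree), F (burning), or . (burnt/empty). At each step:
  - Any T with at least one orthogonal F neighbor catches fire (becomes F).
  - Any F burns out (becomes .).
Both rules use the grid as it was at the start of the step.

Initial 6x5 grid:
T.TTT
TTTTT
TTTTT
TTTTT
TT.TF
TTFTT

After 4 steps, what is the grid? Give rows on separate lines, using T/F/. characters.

Step 1: 5 trees catch fire, 2 burn out
  T.TTT
  TTTTT
  TTTTT
  TTTTF
  TT.F.
  TF.FF
Step 2: 4 trees catch fire, 5 burn out
  T.TTT
  TTTTT
  TTTTF
  TTTF.
  TF...
  F....
Step 3: 5 trees catch fire, 4 burn out
  T.TTT
  TTTTF
  TTTF.
  TFF..
  F....
  .....
Step 4: 5 trees catch fire, 5 burn out
  T.TTF
  TTTF.
  TFF..
  F....
  .....
  .....

T.TTF
TTTF.
TFF..
F....
.....
.....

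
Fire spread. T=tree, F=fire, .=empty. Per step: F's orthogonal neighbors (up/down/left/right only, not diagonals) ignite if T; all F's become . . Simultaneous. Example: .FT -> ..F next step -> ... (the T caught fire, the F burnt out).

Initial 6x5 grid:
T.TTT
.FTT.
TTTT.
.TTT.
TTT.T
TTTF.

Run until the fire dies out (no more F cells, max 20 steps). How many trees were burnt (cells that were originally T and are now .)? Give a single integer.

Answer: 18

Derivation:
Step 1: +3 fires, +2 burnt (F count now 3)
Step 2: +7 fires, +3 burnt (F count now 7)
Step 3: +5 fires, +7 burnt (F count now 5)
Step 4: +3 fires, +5 burnt (F count now 3)
Step 5: +0 fires, +3 burnt (F count now 0)
Fire out after step 5
Initially T: 20, now '.': 28
Total burnt (originally-T cells now '.'): 18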